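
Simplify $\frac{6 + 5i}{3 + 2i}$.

Multiply numerator and denominator by conjugate (3 - 2i):
= (6 + 5i)(3 - 2i) / (3^2 + 2^2)
= (28 + 3i) / 13
= 28/13 + (3/13)i


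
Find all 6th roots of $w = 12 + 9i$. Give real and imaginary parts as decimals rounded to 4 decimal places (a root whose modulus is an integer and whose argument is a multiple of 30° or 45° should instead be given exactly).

|w| = 15, arg(w) ≈ 36.869898°
Root modulus = 15^(1/6) ≈ 1.570418
Root arguments: θ_k = (arg(w) + 360°k)/6 for k = 0, 1, ..., 5
Compute each root as (root modulus)(cos θ_k + i sin θ_k) using full-precision intermediates, then round to 4 decimal places.
Roots: 1.5614 + 0.1681i, 0.6351 + 1.4363i, -0.9263 + 1.2682i, -1.5614 - 0.1681i, -0.6351 - 1.4363i, 0.9263 - 1.2682i


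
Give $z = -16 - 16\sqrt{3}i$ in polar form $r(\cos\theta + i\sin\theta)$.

r = |z| = sqrt(a^2 + b^2) = sqrt((-16)^2 + (-16*sqrt(3))^2) = sqrt(256 + 768) = sqrt(1024) = 32
θ = arctan(b/a) = arctan(-27.7128/-16) (quadrant-adjusted) = 240°
z = 32(cos 240° + i sin 240°)


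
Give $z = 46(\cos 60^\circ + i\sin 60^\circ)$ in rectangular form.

a = r cos θ = 46 * 1/2 = 23
b = r sin θ = 46 * sqrt(3)/2 = 23*sqrt(3)
z = 23 + 23*sqrt(3)i


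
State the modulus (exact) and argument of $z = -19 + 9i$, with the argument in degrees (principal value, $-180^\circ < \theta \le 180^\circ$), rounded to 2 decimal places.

|z| = sqrt((-19)^2 + 9^2) = sqrt(442)
arg(z) = arctan(b/a) = arctan(9/-19) (quadrant-adjusted) = 154.65°


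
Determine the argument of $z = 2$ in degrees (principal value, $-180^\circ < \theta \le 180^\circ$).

b = 0 and a > 0, so z lies on the positive real axis: θ = 0°


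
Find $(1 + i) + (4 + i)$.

(1 + 4) + (1 + 1)i = 5 + 2i


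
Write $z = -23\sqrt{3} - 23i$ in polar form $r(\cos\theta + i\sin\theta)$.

r = |z| = sqrt(a^2 + b^2) = sqrt((-23*sqrt(3))^2 + (-23)^2) = sqrt(1587 + 529) = sqrt(2116) = 46
θ = arctan(b/a) = arctan(-23/-39.8372) (quadrant-adjusted) = 210°
z = 46(cos 210° + i sin 210°)


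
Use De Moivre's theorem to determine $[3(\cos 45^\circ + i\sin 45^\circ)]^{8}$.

By De Moivre: z^n = r^n(cos(nθ) + i sin(nθ))
= 3^8(cos(8*45°) + i sin(8*45°))
= 6561(cos 0° + i sin 0°)
= 6561


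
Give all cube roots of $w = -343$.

|w| = 343, arg(w) = 180°
Root modulus = 343^(1/3) = 7
Root arguments: θ_k = (180° + 360°k)/3 for k = 0, 1, ..., 2
Roots: 7/2 + (7*sqrt(3)/2)i, -7, 7/2 - (7*sqrt(3)/2)i


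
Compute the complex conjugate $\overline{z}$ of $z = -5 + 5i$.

If z = a + bi, then conjugate(z) = a - bi
conjugate(-5 + 5i) = -5 - 5i


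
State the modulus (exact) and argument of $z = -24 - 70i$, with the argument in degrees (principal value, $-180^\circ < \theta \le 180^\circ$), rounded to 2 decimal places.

|z| = sqrt((-24)^2 + (-70)^2) = 74
arg(z) = arctan(b/a) = arctan(-70/-24) (quadrant-adjusted) = -108.92°


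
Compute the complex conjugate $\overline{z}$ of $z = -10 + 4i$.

If z = a + bi, then conjugate(z) = a - bi
conjugate(-10 + 4i) = -10 - 4i


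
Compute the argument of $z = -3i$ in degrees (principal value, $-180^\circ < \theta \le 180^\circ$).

a = 0 and b < 0, so z lies on the negative imaginary axis: θ = -90°


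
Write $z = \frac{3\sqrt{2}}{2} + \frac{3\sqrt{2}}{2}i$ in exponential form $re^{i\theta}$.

r = |z| = sqrt((3*sqrt(2)/2)^2 + (3*sqrt(2)/2)^2) = sqrt(9/2 + 9/2) = sqrt(9) = 3
θ = arctan(b/a) = arctan(2.1213/2.1213) (quadrant-adjusted) = 45° = π/4
z = 3e^(i*π/4)


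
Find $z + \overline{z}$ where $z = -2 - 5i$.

z + conjugate(z) = (a + bi) + (a - bi) = 2a
= 2 * (-2) = -4


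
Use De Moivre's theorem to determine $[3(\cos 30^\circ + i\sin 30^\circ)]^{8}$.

By De Moivre: z^n = r^n(cos(nθ) + i sin(nθ))
= 3^8(cos(8*30°) + i sin(8*30°))
= 6561(cos 240° + i sin 240°)
= -6561/2 - (6561*sqrt(3)/2)i


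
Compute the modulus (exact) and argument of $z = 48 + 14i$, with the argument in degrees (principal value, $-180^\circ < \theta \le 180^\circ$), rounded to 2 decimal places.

|z| = sqrt(48^2 + 14^2) = 50
arg(z) = arctan(b/a) = arctan(14/48) (quadrant-adjusted) = 16.26°


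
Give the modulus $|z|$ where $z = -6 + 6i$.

|z| = sqrt(a^2 + b^2) = sqrt((-6)^2 + 6^2) = sqrt(72) = sqrt(72)


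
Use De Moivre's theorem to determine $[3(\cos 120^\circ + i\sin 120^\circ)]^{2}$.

By De Moivre: z^n = r^n(cos(nθ) + i sin(nθ))
= 3^2(cos(2*120°) + i sin(2*120°))
= 9(cos 240° + i sin 240°)
= -9/2 - (9*sqrt(3)/2)i


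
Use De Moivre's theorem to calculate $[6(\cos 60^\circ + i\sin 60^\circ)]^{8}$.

By De Moivre: z^n = r^n(cos(nθ) + i sin(nθ))
= 6^8(cos(8*60°) + i sin(8*60°))
= 1679616(cos 120° + i sin 120°)
= -839808 + 839808*sqrt(3)i


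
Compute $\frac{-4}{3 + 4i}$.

Multiply numerator and denominator by conjugate (3 - 4i):
= (-4)(3 - 4i) / (3^2 + 4^2)
= (-12 + 16i) / 25
= -12/25 + (16/25)i


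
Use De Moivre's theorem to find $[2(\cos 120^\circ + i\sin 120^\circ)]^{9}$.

By De Moivre: z^n = r^n(cos(nθ) + i sin(nθ))
= 2^9(cos(9*120°) + i sin(9*120°))
= 512(cos 0° + i sin 0°)
= 512


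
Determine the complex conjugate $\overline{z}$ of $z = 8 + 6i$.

If z = a + bi, then conjugate(z) = a - bi
conjugate(8 + 6i) = 8 - 6i


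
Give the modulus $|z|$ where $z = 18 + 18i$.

|z| = sqrt(a^2 + b^2) = sqrt(18^2 + 18^2) = sqrt(648) = sqrt(648)


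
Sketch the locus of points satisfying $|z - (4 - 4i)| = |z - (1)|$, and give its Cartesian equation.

|z - z1| = |z - z2| means z is equidistant from z1 and z2,
i.e. the perpendicular bisector of the segment from (4, -4) to (1, 0) (midpoint (5/2, -2)).
With z = x + yi, square both sides:
(x - 4)^2 + (y - (-4))^2 = (x - 1)^2 + (y - 0)^2
The x^2 and y^2 terms cancel: -6x + 8y = 1 - 32 = -31
Simplify: 6x - 8y = 31
Locus: Perpendicular bisector of the segment from (4, -4) to (1, 0): the line 6x - 8y = 31


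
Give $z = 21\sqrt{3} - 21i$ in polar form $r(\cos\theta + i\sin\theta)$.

r = |z| = sqrt(a^2 + b^2) = sqrt((21*sqrt(3))^2 + (-21)^2) = sqrt(1323 + 441) = sqrt(1764) = 42
θ = arctan(b/a) = arctan(-21/36.3731) (quadrant-adjusted) = 330°
z = 42(cos 330° + i sin 330°)


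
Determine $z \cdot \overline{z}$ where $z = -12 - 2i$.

z * conjugate(z) = |z|^2 = a^2 + b^2
= (-12)^2 + (-2)^2 = 148


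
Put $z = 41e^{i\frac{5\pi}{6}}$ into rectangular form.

a = r cos θ = 41 * -sqrt(3)/2 = -41*sqrt(3)/2
b = r sin θ = 41 * 1/2 = 41/2
z = -41*sqrt(3)/2 + (41/2)i


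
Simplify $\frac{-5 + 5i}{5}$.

Divisor is real, so divide each part by 5:
= -1 + i


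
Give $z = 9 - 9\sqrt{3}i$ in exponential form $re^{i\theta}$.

r = |z| = sqrt((9)^2 + (-9*sqrt(3))^2) = sqrt(81 + 243) = sqrt(324) = 18
θ = arctan(b/a) = arctan(-15.5885/9) (quadrant-adjusted) = -60° = -π/3
z = 18e^(-i*π/3)


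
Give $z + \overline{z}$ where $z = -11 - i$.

z + conjugate(z) = (a + bi) + (a - bi) = 2a
= 2 * (-11) = -22


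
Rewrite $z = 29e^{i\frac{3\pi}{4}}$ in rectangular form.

a = r cos θ = 29 * -sqrt(2)/2 = -29*sqrt(2)/2
b = r sin θ = 29 * sqrt(2)/2 = 29*sqrt(2)/2
z = -29*sqrt(2)/2 + (29*sqrt(2)/2)i


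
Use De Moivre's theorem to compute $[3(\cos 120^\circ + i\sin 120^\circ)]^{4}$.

By De Moivre: z^n = r^n(cos(nθ) + i sin(nθ))
= 3^4(cos(4*120°) + i sin(4*120°))
= 81(cos 120° + i sin 120°)
= -81/2 + (81*sqrt(3)/2)i


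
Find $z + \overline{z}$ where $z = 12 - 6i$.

z + conjugate(z) = (a + bi) + (a - bi) = 2a
= 2 * 12 = 24


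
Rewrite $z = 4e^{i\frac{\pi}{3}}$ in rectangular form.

a = r cos θ = 4 * 1/2 = 2
b = r sin θ = 4 * sqrt(3)/2 = 2*sqrt(3)
z = 2 + 2*sqrt(3)i


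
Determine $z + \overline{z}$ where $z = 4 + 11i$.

z + conjugate(z) = (a + bi) + (a - bi) = 2a
= 2 * 4 = 8


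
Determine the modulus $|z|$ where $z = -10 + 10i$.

|z| = sqrt(a^2 + b^2) = sqrt((-10)^2 + 10^2) = sqrt(200) = sqrt(200)


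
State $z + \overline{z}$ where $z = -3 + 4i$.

z + conjugate(z) = (a + bi) + (a - bi) = 2a
= 2 * (-3) = -6


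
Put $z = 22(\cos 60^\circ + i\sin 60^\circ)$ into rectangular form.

a = r cos θ = 22 * 1/2 = 11
b = r sin θ = 22 * sqrt(3)/2 = 11*sqrt(3)
z = 11 + 11*sqrt(3)i


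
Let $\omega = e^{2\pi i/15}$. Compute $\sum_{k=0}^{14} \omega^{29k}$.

Let ζ = ω^29 = e^(2πi·29/15). Since 15 ∤ 29, ζ ≠ 1.
Sum = Σ_{k=0}^{14} ζ^k = (ζ^15 - 1)/(ζ - 1) = (ω^{29·15} - 1)/(ζ - 1) = (1 - 1)/(ζ - 1) = 0


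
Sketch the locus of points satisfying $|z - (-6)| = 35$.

|z - z0| = r describes a circle centered at z0 with radius r
Here z0 = -6 and r = 35
Locus: Circle centered at (-6, 0) with radius 35


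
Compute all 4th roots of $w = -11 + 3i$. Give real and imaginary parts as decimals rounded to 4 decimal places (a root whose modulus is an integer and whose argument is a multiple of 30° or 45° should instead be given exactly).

|w| = sqrt(130) ≈ 11.401754, arg(w) ≈ 164.744881°
Root modulus = sqrt(130)^(1/4) ≈ 1.837566
Root arguments: θ_k = (arg(w) + 360°k)/4 for k = 0, 1, ..., 3
Compute each root as (root modulus)(cos θ_k + i sin θ_k) using full-precision intermediates, then round to 4 decimal places.
Roots: 1.3829 + 1.2101i, -1.2101 + 1.3829i, -1.3829 - 1.2101i, 1.2101 - 1.3829i


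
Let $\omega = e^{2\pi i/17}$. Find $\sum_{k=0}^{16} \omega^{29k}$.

Let ζ = ω^29 = e^(2πi·29/17). Since 17 ∤ 29, ζ ≠ 1.
Sum = Σ_{k=0}^{16} ζ^k = (ζ^17 - 1)/(ζ - 1) = (ω^{29·17} - 1)/(ζ - 1) = (1 - 1)/(ζ - 1) = 0


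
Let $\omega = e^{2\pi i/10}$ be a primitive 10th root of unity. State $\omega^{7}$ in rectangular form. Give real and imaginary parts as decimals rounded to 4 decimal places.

ω^7 = e^(2πi·7/10) = e^(i·7π/5)
= cos(7π/5) + i sin(7π/5)
= -0.3090 - 0.9511i


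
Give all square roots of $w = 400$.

|w| = 400, arg(w) = 0°
Root modulus = 400^(1/2) = 20
Root arguments: θ_k = (0° + 360°k)/2 for k = 0, 1, ..., 1
Roots: 20, -20


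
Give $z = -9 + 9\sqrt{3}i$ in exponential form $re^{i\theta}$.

r = |z| = sqrt((-9)^2 + (9*sqrt(3))^2) = sqrt(81 + 243) = sqrt(324) = 18
θ = arctan(b/a) = arctan(15.5885/-9) (quadrant-adjusted) = 120° = 2π/3
z = 18e^(i*2π/3)


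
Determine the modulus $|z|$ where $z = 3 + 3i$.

|z| = sqrt(a^2 + b^2) = sqrt(3^2 + 3^2) = sqrt(18) = sqrt(18)


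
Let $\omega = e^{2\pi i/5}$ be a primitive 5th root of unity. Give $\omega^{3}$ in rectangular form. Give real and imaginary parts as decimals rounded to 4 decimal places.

ω^3 = e^(2πi·3/5) = e^(i·6π/5)
= cos(6π/5) + i sin(6π/5)
= -0.8090 - 0.5878i


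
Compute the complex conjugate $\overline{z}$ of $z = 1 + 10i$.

If z = a + bi, then conjugate(z) = a - bi
conjugate(1 + 10i) = 1 - 10i


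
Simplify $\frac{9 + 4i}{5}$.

Divisor is real, so divide each part by 5:
= 9/5 + (4/5)i


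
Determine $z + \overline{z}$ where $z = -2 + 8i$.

z + conjugate(z) = (a + bi) + (a - bi) = 2a
= 2 * (-2) = -4


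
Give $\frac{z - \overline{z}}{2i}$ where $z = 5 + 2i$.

z - conjugate(z) = 2bi
(z - conjugate(z))/(2i) = 2bi/(2i) = b = 2


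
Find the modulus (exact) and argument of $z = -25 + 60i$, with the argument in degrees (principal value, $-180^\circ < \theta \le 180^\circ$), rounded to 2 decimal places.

|z| = sqrt((-25)^2 + 60^2) = 65
arg(z) = arctan(b/a) = arctan(60/-25) (quadrant-adjusted) = 112.62°


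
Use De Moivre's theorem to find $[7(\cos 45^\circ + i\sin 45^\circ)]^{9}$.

By De Moivre: z^n = r^n(cos(nθ) + i sin(nθ))
= 7^9(cos(9*45°) + i sin(9*45°))
= 40353607(cos 45° + i sin 45°)
= 40353607*sqrt(2)/2 + (40353607*sqrt(2)/2)i


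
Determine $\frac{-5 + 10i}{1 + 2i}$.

Multiply numerator and denominator by conjugate (1 - 2i):
= (-5 + 10i)(1 - 2i) / (1^2 + 2^2)
= (15 + 20i) / 5
= 3 + 4i


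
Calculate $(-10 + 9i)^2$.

(a + bi)^2 = a^2 - b^2 + 2abi
= (-10)^2 - 9^2 + 2*(-10)*9i
= 19 - 180i


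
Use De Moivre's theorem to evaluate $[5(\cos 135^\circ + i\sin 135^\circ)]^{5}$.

By De Moivre: z^n = r^n(cos(nθ) + i sin(nθ))
= 5^5(cos(5*135°) + i sin(5*135°))
= 3125(cos 315° + i sin 315°)
= 3125*sqrt(2)/2 - (3125*sqrt(2)/2)i


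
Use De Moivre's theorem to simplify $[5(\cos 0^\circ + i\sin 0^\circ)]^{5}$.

By De Moivre: z^n = r^n(cos(nθ) + i sin(nθ))
= 5^5(cos(5*0°) + i sin(5*0°))
= 3125(cos 0° + i sin 0°)
= 3125


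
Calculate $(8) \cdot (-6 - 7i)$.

(a1*a2 - b1*b2) + (a1*b2 + b1*a2)i
= (-48 - 0) + (-56 + 0)i
= -48 - 56i


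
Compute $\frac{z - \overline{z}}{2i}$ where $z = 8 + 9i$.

z - conjugate(z) = 2bi
(z - conjugate(z))/(2i) = 2bi/(2i) = b = 9


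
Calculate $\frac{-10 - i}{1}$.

Divisor is real, so divide each part by 1:
= -10 - i


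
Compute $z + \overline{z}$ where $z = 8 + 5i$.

z + conjugate(z) = (a + bi) + (a - bi) = 2a
= 2 * 8 = 16


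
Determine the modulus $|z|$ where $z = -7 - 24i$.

|z| = sqrt(a^2 + b^2) = sqrt((-7)^2 + (-24)^2) = sqrt(625) = 25


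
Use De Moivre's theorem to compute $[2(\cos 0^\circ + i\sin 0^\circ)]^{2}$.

By De Moivre: z^n = r^n(cos(nθ) + i sin(nθ))
= 2^2(cos(2*0°) + i sin(2*0°))
= 4(cos 0° + i sin 0°)
= 4


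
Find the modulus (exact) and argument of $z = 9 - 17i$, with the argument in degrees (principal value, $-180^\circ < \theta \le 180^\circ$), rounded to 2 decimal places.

|z| = sqrt(9^2 + (-17)^2) = sqrt(370)
arg(z) = arctan(b/a) = arctan(-17/9) (quadrant-adjusted) = -62.10°


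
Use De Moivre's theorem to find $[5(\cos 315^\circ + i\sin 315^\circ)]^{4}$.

By De Moivre: z^n = r^n(cos(nθ) + i sin(nθ))
= 5^4(cos(4*315°) + i sin(4*315°))
= 625(cos 180° + i sin 180°)
= -625


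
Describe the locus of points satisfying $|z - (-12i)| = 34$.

|z - z0| = r describes a circle centered at z0 with radius r
Here z0 = -12i and r = 34
Locus: Circle centered at (0, -12) with radius 34


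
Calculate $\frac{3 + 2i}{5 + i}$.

Multiply numerator and denominator by conjugate (5 - i):
= (3 + 2i)(5 - i) / (5^2 + 1^2)
= (17 + 7i) / 26
= 17/26 + (7/26)i


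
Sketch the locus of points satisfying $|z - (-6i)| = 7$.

|z - z0| = r describes a circle centered at z0 with radius r
Here z0 = -6i and r = 7
Locus: Circle centered at (0, -6) with radius 7


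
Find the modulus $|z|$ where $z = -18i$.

|z| = sqrt(a^2 + b^2) = sqrt(0^2 + (-18)^2) = sqrt(324) = 18


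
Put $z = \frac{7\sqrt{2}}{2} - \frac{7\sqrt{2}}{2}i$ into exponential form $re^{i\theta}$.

r = |z| = sqrt((7*sqrt(2)/2)^2 + (-7*sqrt(2)/2)^2) = sqrt(49/2 + 49/2) = sqrt(49) = 7
θ = arctan(b/a) = arctan(-4.9497/4.9497) (quadrant-adjusted) = -45° = -π/4
z = 7e^(-i*π/4)


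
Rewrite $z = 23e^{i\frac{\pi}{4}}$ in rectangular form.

a = r cos θ = 23 * sqrt(2)/2 = 23*sqrt(2)/2
b = r sin θ = 23 * sqrt(2)/2 = 23*sqrt(2)/2
z = 23*sqrt(2)/2 + (23*sqrt(2)/2)i


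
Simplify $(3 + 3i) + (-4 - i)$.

(3 + (-4)) + (3 + (-1))i = -1 + 2i


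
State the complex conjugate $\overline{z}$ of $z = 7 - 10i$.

If z = a + bi, then conjugate(z) = a - bi
conjugate(7 - 10i) = 7 + 10i


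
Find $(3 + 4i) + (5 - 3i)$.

(3 + 5) + (4 + (-3))i = 8 + i


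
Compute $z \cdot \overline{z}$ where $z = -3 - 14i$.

z * conjugate(z) = |z|^2 = a^2 + b^2
= (-3)^2 + (-14)^2 = 205


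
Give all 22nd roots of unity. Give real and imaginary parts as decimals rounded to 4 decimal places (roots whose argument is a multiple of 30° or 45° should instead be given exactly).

ω_k = e^(2πik/22) = cos(2πk/22) + i sin(2πk/22) for k = 0, 1, ..., 21
Roots: 1, 0.9595 + 0.2817i, 0.8413 + 0.5406i, 0.6549 + 0.7557i, 0.4154 + 0.9096i, 0.1423 + 0.9898i, -0.1423 + 0.9898i, -0.4154 + 0.9096i, -0.6549 + 0.7557i, -0.8413 + 0.5406i, -0.9595 + 0.2817i, -1, -0.9595 - 0.2817i, -0.8413 - 0.5406i, -0.6549 - 0.7557i, -0.4154 - 0.9096i, -0.1423 - 0.9898i, 0.1423 - 0.9898i, 0.4154 - 0.9096i, 0.6549 - 0.7557i, 0.8413 - 0.5406i, 0.9595 - 0.2817i


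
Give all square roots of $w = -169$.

|w| = 169, arg(w) = 180°
Root modulus = 169^(1/2) = 13
Root arguments: θ_k = (180° + 360°k)/2 for k = 0, 1, ..., 1
Roots: 13i, -13i


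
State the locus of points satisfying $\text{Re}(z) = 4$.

Re(z) = x where z = x + yi; the equation x = 4 is satisfied by all points with that x-coordinate
Locus: Vertical line x = 4


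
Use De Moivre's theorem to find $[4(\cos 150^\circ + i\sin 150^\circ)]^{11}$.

By De Moivre: z^n = r^n(cos(nθ) + i sin(nθ))
= 4^11(cos(11*150°) + i sin(11*150°))
= 4194304(cos 210° + i sin 210°)
= -2097152*sqrt(3) - 2097152i


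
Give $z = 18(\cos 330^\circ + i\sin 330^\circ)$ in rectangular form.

a = r cos θ = 18 * sqrt(3)/2 = 9*sqrt(3)
b = r sin θ = 18 * -1/2 = -9
z = 9*sqrt(3) - 9i


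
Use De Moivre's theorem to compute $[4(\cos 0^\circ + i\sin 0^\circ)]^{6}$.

By De Moivre: z^n = r^n(cos(nθ) + i sin(nθ))
= 4^6(cos(6*0°) + i sin(6*0°))
= 4096(cos 0° + i sin 0°)
= 4096


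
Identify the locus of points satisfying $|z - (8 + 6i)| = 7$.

|z - z0| = r describes a circle centered at z0 with radius r
Here z0 = 8 + 6i and r = 7
Locus: Circle centered at (8, 6) with radius 7


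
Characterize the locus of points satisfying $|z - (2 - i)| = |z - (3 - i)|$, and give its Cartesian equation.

|z - z1| = |z - z2| means z is equidistant from z1 and z2,
i.e. the perpendicular bisector of the segment from (2, -1) to (3, -1) (midpoint (5/2, -1)).
With z = x + yi, square both sides:
(x - 2)^2 + (y - (-1))^2 = (x - 3)^2 + (y - (-1))^2
The x^2 and y^2 terms cancel: 2x + 0y = 10 - 5 = 5
Simplify: x = 5/2
Locus: Perpendicular bisector of the segment from (2, -1) to (3, -1): the line x = 5/2


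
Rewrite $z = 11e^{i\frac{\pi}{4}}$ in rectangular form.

a = r cos θ = 11 * sqrt(2)/2 = 11*sqrt(2)/2
b = r sin θ = 11 * sqrt(2)/2 = 11*sqrt(2)/2
z = 11*sqrt(2)/2 + (11*sqrt(2)/2)i


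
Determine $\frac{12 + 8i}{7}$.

Divisor is real, so divide each part by 7:
= 12/7 + (8/7)i


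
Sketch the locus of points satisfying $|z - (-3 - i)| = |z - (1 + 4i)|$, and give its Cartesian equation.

|z - z1| = |z - z2| means z is equidistant from z1 and z2,
i.e. the perpendicular bisector of the segment from (-3, -1) to (1, 4) (midpoint (-1, 3/2)).
With z = x + yi, square both sides:
(x - (-3))^2 + (y - (-1))^2 = (x - 1)^2 + (y - 4)^2
The x^2 and y^2 terms cancel: 8x + 10y = 17 - 10 = 7
Simplify: 8x + 10y = 7
Locus: Perpendicular bisector of the segment from (-3, -1) to (1, 4): the line 8x + 10y = 7


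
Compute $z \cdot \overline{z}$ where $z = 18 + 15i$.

z * conjugate(z) = |z|^2 = a^2 + b^2
= 18^2 + 15^2 = 549


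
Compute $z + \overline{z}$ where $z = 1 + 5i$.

z + conjugate(z) = (a + bi) + (a - bi) = 2a
= 2 * 1 = 2


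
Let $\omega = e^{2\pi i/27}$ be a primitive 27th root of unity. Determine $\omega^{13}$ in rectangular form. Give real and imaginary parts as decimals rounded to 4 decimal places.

ω^13 = e^(2πi·13/27) = e^(i·26π/27)
= cos(26π/27) + i sin(26π/27)
= -0.9932 + 0.1161i


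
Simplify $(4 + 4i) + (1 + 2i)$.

(4 + 1) + (4 + 2)i = 5 + 6i


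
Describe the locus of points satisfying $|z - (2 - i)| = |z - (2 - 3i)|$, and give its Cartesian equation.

|z - z1| = |z - z2| means z is equidistant from z1 and z2,
i.e. the perpendicular bisector of the segment from (2, -1) to (2, -3) (midpoint (2, -2)).
With z = x + yi, square both sides:
(x - 2)^2 + (y - (-1))^2 = (x - 2)^2 + (y - (-3))^2
The x^2 and y^2 terms cancel: 0x + (-4)y = 13 - 5 = 8
Simplify: y = -2
Locus: Perpendicular bisector of the segment from (2, -1) to (2, -3): the line y = -2


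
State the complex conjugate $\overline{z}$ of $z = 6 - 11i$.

If z = a + bi, then conjugate(z) = a - bi
conjugate(6 - 11i) = 6 + 11i


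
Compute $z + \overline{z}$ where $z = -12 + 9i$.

z + conjugate(z) = (a + bi) + (a - bi) = 2a
= 2 * (-12) = -24


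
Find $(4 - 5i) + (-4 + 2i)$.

(4 + (-4)) + (-5 + 2)i = -3i


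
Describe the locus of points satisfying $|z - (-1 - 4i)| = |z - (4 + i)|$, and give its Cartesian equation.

|z - z1| = |z - z2| means z is equidistant from z1 and z2,
i.e. the perpendicular bisector of the segment from (-1, -4) to (4, 1) (midpoint (3/2, -3/2)).
With z = x + yi, square both sides:
(x - (-1))^2 + (y - (-4))^2 = (x - 4)^2 + (y - 1)^2
The x^2 and y^2 terms cancel: 10x + 10y = 17 - 17 = 0
Simplify: x + y = 0
Locus: Perpendicular bisector of the segment from (-1, -4) to (4, 1): the line x + y = 0


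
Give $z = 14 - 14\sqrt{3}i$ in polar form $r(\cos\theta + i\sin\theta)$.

r = |z| = sqrt(a^2 + b^2) = sqrt((14)^2 + (-14*sqrt(3))^2) = sqrt(196 + 588) = sqrt(784) = 28
θ = arctan(b/a) = arctan(-24.2487/14) (quadrant-adjusted) = 300°
z = 28(cos 300° + i sin 300°)


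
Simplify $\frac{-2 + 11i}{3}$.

Divisor is real, so divide each part by 3:
= -2/3 + (11/3)i


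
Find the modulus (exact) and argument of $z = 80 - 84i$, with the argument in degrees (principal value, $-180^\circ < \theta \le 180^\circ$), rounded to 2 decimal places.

|z| = sqrt(80^2 + (-84)^2) = 116
arg(z) = arctan(b/a) = arctan(-84/80) (quadrant-adjusted) = -46.40°


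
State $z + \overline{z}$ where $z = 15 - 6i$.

z + conjugate(z) = (a + bi) + (a - bi) = 2a
= 2 * 15 = 30


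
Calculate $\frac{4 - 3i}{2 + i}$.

Multiply numerator and denominator by conjugate (2 - i):
= (4 - 3i)(2 - i) / (2^2 + 1^2)
= (5 - 10i) / 5
= 1 - 2i


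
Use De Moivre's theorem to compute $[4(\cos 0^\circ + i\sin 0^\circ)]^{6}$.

By De Moivre: z^n = r^n(cos(nθ) + i sin(nθ))
= 4^6(cos(6*0°) + i sin(6*0°))
= 4096(cos 0° + i sin 0°)
= 4096


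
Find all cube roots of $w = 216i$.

|w| = 216, arg(w) = 90°
Root modulus = 216^(1/3) = 6
Root arguments: θ_k = (90° + 360°k)/3 for k = 0, 1, ..., 2
Roots: 3*sqrt(3) + 3i, -3*sqrt(3) + 3i, -6i


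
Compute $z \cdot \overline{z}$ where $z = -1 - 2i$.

z * conjugate(z) = |z|^2 = a^2 + b^2
= (-1)^2 + (-2)^2 = 5


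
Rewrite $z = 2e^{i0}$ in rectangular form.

a = r cos θ = 2 * 1 = 2
b = r sin θ = 2 * 0 = 0
z = 2


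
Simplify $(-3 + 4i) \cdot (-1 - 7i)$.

(a1*a2 - b1*b2) + (a1*b2 + b1*a2)i
= (3 - (-28)) + (21 + (-4))i
= 31 + 17i


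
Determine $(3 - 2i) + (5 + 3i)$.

(3 + 5) + (-2 + 3)i = 8 + i


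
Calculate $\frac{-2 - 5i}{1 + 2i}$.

Multiply numerator and denominator by conjugate (1 - 2i):
= (-2 - 5i)(1 - 2i) / (1^2 + 2^2)
= (-12 - i) / 5
= -12/5 - (1/5)i


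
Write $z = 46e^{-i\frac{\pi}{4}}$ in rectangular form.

a = r cos θ = 46 * sqrt(2)/2 = 23*sqrt(2)
b = r sin θ = 46 * -sqrt(2)/2 = -23*sqrt(2)
z = 23*sqrt(2) - 23*sqrt(2)i


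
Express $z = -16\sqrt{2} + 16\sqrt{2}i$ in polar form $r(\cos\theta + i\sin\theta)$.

r = |z| = sqrt(a^2 + b^2) = sqrt((-16*sqrt(2))^2 + (16*sqrt(2))^2) = sqrt(512 + 512) = sqrt(1024) = 32
θ = arctan(b/a) = arctan(22.6274/-22.6274) (quadrant-adjusted) = 135°
z = 32(cos 135° + i sin 135°)


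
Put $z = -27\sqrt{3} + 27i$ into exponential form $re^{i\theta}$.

r = |z| = sqrt((-27*sqrt(3))^2 + (27)^2) = sqrt(2187 + 729) = sqrt(2916) = 54
θ = arctan(b/a) = arctan(27/-46.7654) (quadrant-adjusted) = 150° = 5π/6
z = 54e^(i*5π/6)


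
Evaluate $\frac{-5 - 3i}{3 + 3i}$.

Multiply numerator and denominator by conjugate (3 - 3i):
= (-5 - 3i)(3 - 3i) / (3^2 + 3^2)
= (-24 + 6i) / 18
Divide through by 6: (-4 + i) / 3
= -4/3 + (1/3)i


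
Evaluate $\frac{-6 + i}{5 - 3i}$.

Multiply numerator and denominator by conjugate (5 + 3i):
= (-6 + i)(5 + 3i) / (5^2 + (-3)^2)
= (-33 - 13i) / 34
= -33/34 - (13/34)i


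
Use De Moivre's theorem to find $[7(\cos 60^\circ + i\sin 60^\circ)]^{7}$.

By De Moivre: z^n = r^n(cos(nθ) + i sin(nθ))
= 7^7(cos(7*60°) + i sin(7*60°))
= 823543(cos 60° + i sin 60°)
= 823543/2 + (823543*sqrt(3)/2)i


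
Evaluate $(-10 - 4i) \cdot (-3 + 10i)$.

(a1*a2 - b1*b2) + (a1*b2 + b1*a2)i
= (30 - (-40)) + (-100 + 12)i
= 70 - 88i


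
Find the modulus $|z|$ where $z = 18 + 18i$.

|z| = sqrt(a^2 + b^2) = sqrt(18^2 + 18^2) = sqrt(648) = sqrt(648)


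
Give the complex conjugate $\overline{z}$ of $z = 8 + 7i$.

If z = a + bi, then conjugate(z) = a - bi
conjugate(8 + 7i) = 8 - 7i


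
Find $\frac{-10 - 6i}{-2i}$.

Multiply numerator and denominator by conjugate (2i):
= (-10 - 6i)(2i) / (0^2 + (-2)^2)
= (12 - 20i) / 4
= 3 - 5i


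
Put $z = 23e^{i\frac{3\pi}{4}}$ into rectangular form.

a = r cos θ = 23 * -sqrt(2)/2 = -23*sqrt(2)/2
b = r sin θ = 23 * sqrt(2)/2 = 23*sqrt(2)/2
z = -23*sqrt(2)/2 + (23*sqrt(2)/2)i


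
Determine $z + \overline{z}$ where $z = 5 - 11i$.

z + conjugate(z) = (a + bi) + (a - bi) = 2a
= 2 * 5 = 10


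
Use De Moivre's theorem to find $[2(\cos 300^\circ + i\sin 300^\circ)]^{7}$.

By De Moivre: z^n = r^n(cos(nθ) + i sin(nθ))
= 2^7(cos(7*300°) + i sin(7*300°))
= 128(cos 300° + i sin 300°)
= 64 - 64*sqrt(3)i


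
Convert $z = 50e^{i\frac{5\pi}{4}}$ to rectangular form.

a = r cos θ = 50 * -sqrt(2)/2 = -25*sqrt(2)
b = r sin θ = 50 * -sqrt(2)/2 = -25*sqrt(2)
z = -25*sqrt(2) - 25*sqrt(2)i


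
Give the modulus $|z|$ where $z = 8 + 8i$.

|z| = sqrt(a^2 + b^2) = sqrt(8^2 + 8^2) = sqrt(128) = sqrt(128)


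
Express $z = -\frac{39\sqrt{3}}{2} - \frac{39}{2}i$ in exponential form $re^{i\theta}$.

r = |z| = sqrt((-39*sqrt(3)/2)^2 + (-39/2)^2) = sqrt(4563/4 + 1521/4) = sqrt(1521) = 39
θ = arctan(b/a) = arctan(-19.5/-33.775) (quadrant-adjusted) = 210° = 7π/6
z = 39e^(i*7π/6)


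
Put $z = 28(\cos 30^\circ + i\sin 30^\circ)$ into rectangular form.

a = r cos θ = 28 * sqrt(3)/2 = 14*sqrt(3)
b = r sin θ = 28 * 1/2 = 14
z = 14*sqrt(3) + 14i


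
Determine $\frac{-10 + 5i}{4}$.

Divisor is real, so divide each part by 4:
= -5/2 + (5/4)i


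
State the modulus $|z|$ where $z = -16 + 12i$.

|z| = sqrt(a^2 + b^2) = sqrt((-16)^2 + 12^2) = sqrt(400) = 20


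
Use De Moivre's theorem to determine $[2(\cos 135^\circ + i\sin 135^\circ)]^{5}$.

By De Moivre: z^n = r^n(cos(nθ) + i sin(nθ))
= 2^5(cos(5*135°) + i sin(5*135°))
= 32(cos 315° + i sin 315°)
= 16*sqrt(2) - 16*sqrt(2)i


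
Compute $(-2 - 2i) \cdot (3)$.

(a1*a2 - b1*b2) + (a1*b2 + b1*a2)i
= (-6 - 0) + (0 + (-6))i
= -6 - 6i


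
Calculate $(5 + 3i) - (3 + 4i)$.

(5 - 3) + (3 - 4)i = 2 - i


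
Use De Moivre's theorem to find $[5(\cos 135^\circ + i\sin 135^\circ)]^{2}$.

By De Moivre: z^n = r^n(cos(nθ) + i sin(nθ))
= 5^2(cos(2*135°) + i sin(2*135°))
= 25(cos 270° + i sin 270°)
= -25i


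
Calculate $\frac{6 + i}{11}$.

Divisor is real, so divide each part by 11:
= 6/11 + (1/11)i


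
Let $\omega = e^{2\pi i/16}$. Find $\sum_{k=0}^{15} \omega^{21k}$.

Let ζ = ω^21 = e^(2πi·21/16). Since 16 ∤ 21, ζ ≠ 1.
Sum = Σ_{k=0}^{15} ζ^k = (ζ^16 - 1)/(ζ - 1) = (ω^{21·16} - 1)/(ζ - 1) = (1 - 1)/(ζ - 1) = 0


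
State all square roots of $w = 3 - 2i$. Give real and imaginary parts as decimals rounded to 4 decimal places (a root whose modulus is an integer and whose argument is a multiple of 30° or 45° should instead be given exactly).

|w| = sqrt(13) ≈ 3.605551, arg(w) ≈ 326.309932°
Root modulus = sqrt(13)^(1/2) ≈ 1.898829
Root arguments: θ_k = (arg(w) + 360°k)/2 for k = 0, 1, ..., 1
Compute each root as (root modulus)(cos θ_k + i sin θ_k) using full-precision intermediates, then round to 4 decimal places.
Roots: -1.8174 + 0.5503i, 1.8174 - 0.5503i


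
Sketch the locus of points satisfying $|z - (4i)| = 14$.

|z - z0| = r describes a circle centered at z0 with radius r
Here z0 = 4i and r = 14
Locus: Circle centered at (0, 4) with radius 14


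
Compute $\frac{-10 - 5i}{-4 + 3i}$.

Multiply numerator and denominator by conjugate (-4 - 3i):
= (-10 - 5i)(-4 - 3i) / ((-4)^2 + 3^2)
= (25 + 50i) / 25
= 1 + 2i


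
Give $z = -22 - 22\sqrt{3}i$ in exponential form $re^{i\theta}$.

r = |z| = sqrt((-22)^2 + (-22*sqrt(3))^2) = sqrt(484 + 1452) = sqrt(1936) = 44
θ = arctan(b/a) = arctan(-38.1051/-22) (quadrant-adjusted) = 240° = 4π/3
z = 44e^(i*4π/3)


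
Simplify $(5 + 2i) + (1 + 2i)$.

(5 + 1) + (2 + 2)i = 6 + 4i


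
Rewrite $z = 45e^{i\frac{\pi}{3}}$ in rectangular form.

a = r cos θ = 45 * 1/2 = 45/2
b = r sin θ = 45 * sqrt(3)/2 = 45*sqrt(3)/2
z = 45/2 + (45*sqrt(3)/2)i


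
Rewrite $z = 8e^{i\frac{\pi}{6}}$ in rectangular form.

a = r cos θ = 8 * sqrt(3)/2 = 4*sqrt(3)
b = r sin θ = 8 * 1/2 = 4
z = 4*sqrt(3) + 4i


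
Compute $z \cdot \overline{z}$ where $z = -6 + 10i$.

z * conjugate(z) = |z|^2 = a^2 + b^2
= (-6)^2 + 10^2 = 136


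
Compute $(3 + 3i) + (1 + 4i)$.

(3 + 1) + (3 + 4)i = 4 + 7i


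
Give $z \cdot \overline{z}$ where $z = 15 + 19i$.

z * conjugate(z) = |z|^2 = a^2 + b^2
= 15^2 + 19^2 = 586


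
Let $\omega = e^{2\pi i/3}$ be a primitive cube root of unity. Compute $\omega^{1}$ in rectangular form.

ω^1 = e^(2πi·1/3) = e^(i·2π/3)
= cos(2π/3) + i sin(2π/3)
= -1/2 + (sqrt(3)/2)i


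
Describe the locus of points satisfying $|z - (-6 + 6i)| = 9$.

|z - z0| = r describes a circle centered at z0 with radius r
Here z0 = -6 + 6i and r = 9
Locus: Circle centered at (-6, 6) with radius 9


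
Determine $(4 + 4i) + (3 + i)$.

(4 + 3) + (4 + 1)i = 7 + 5i


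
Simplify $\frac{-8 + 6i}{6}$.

Divisor is real, so divide each part by 6:
= -4/3 + i


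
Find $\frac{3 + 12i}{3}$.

Divisor is real, so divide each part by 3:
= 1 + 4i


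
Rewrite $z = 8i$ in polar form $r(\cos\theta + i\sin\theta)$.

r = |z| = sqrt(a^2 + b^2) = sqrt((0)^2 + (8)^2) = sqrt(0 + 64) = sqrt(64) = 8
a = 0 and b > 0, so z lies on the positive imaginary axis: θ = 90°
z = 8(cos 90° + i sin 90°)


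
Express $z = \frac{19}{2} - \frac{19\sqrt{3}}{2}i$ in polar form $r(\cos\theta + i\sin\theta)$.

r = |z| = sqrt(a^2 + b^2) = sqrt((19/2)^2 + (-19*sqrt(3)/2)^2) = sqrt(361/4 + 1083/4) = sqrt(361) = 19
θ = arctan(b/a) = arctan(-16.4545/9.5) (quadrant-adjusted) = 300°
z = 19(cos 300° + i sin 300°)


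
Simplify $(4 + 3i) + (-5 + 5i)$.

(4 + (-5)) + (3 + 5)i = -1 + 8i


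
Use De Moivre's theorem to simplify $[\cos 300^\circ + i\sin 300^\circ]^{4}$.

By De Moivre: z^n = r^n(cos(nθ) + i sin(nθ))
= 1^4(cos(4*300°) + i sin(4*300°))
= 1(cos 120° + i sin 120°)
= -1/2 + (sqrt(3)/2)i


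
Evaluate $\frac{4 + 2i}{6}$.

Divisor is real, so divide each part by 6:
= 2/3 + (1/3)i


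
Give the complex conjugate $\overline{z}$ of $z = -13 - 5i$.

If z = a + bi, then conjugate(z) = a - bi
conjugate(-13 - 5i) = -13 + 5i


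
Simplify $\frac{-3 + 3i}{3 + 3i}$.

Multiply numerator and denominator by conjugate (3 - 3i):
= (-3 + 3i)(3 - 3i) / (3^2 + 3^2)
= (18i) / 18
= i


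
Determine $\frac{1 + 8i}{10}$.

Divisor is real, so divide each part by 10:
= 1/10 + (4/5)i


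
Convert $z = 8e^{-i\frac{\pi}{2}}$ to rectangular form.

a = r cos θ = 8 * 0 = 0
b = r sin θ = 8 * -1 = -8
z = -8i


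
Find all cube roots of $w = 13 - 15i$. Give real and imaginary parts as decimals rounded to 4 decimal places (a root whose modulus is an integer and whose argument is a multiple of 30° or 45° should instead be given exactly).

|w| = sqrt(394) ≈ 19.849433, arg(w) ≈ 310.914383°
Root modulus = sqrt(394)^(1/3) ≈ 2.707589
Root arguments: θ_k = (arg(w) + 360°k)/3 for k = 0, 1, ..., 2
Compute each root as (root modulus)(cos θ_k + i sin θ_k) using full-precision intermediates, then round to 4 decimal places.
Roots: -0.6384 + 2.6312i, -1.9595 - 1.8685i, 2.5979 - 0.7627i


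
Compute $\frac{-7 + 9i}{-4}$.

Divisor is real, so divide each part by -4:
= 7/4 - (9/4)i


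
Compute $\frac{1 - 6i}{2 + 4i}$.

Multiply numerator and denominator by conjugate (2 - 4i):
= (1 - 6i)(2 - 4i) / (2^2 + 4^2)
= (-22 - 16i) / 20
Divide through by 2: (-11 - 8i) / 10
= -11/10 - (4/5)i


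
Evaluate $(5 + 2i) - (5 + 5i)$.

(5 - 5) + (2 - 5)i = -3i


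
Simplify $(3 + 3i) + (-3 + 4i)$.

(3 + (-3)) + (3 + 4)i = 7i


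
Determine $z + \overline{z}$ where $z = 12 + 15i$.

z + conjugate(z) = (a + bi) + (a - bi) = 2a
= 2 * 12 = 24


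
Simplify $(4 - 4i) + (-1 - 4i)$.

(4 + (-1)) + (-4 + (-4))i = 3 - 8i


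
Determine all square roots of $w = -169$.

|w| = 169, arg(w) = 180°
Root modulus = 169^(1/2) = 13
Root arguments: θ_k = (180° + 360°k)/2 for k = 0, 1, ..., 1
Roots: 13i, -13i


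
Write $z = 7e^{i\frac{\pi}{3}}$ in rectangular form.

a = r cos θ = 7 * 1/2 = 7/2
b = r sin θ = 7 * sqrt(3)/2 = 7*sqrt(3)/2
z = 7/2 + (7*sqrt(3)/2)i


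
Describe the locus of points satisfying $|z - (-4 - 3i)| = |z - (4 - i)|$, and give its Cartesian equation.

|z - z1| = |z - z2| means z is equidistant from z1 and z2,
i.e. the perpendicular bisector of the segment from (-4, -3) to (4, -1) (midpoint (0, -2)).
With z = x + yi, square both sides:
(x - (-4))^2 + (y - (-3))^2 = (x - 4)^2 + (y - (-1))^2
The x^2 and y^2 terms cancel: 16x + 4y = 17 - 25 = -8
Simplify: 4x + y = -2
Locus: Perpendicular bisector of the segment from (-4, -3) to (4, -1): the line 4x + y = -2


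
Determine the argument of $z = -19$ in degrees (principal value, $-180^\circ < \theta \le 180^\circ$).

b = 0 and a < 0, so z lies on the negative real axis: θ = 180°


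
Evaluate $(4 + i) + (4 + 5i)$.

(4 + 4) + (1 + 5)i = 8 + 6i


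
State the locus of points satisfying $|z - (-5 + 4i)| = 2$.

|z - z0| = r describes a circle centered at z0 with radius r
Here z0 = -5 + 4i and r = 2
Locus: Circle centered at (-5, 4) with radius 2


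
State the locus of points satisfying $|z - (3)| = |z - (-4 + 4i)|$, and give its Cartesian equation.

|z - z1| = |z - z2| means z is equidistant from z1 and z2,
i.e. the perpendicular bisector of the segment from (3, 0) to (-4, 4) (midpoint (-1/2, 2)).
With z = x + yi, square both sides:
(x - 3)^2 + (y - 0)^2 = (x - (-4))^2 + (y - 4)^2
The x^2 and y^2 terms cancel: -14x + 8y = 32 - 9 = 23
Simplify: 14x - 8y = -23
Locus: Perpendicular bisector of the segment from (3, 0) to (-4, 4): the line 14x - 8y = -23


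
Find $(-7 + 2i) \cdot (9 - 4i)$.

(a1*a2 - b1*b2) + (a1*b2 + b1*a2)i
= (-63 - (-8)) + (28 + 18)i
= -55 + 46i


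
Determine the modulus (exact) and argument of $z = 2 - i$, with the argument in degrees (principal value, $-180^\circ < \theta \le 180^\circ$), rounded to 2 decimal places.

|z| = sqrt(2^2 + (-1)^2) = sqrt(5)
arg(z) = arctan(b/a) = arctan(-1/2) (quadrant-adjusted) = -26.57°


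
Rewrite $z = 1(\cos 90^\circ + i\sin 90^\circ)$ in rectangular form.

a = r cos θ = 1 * 0 = 0
b = r sin θ = 1 * 1 = 1
z = i


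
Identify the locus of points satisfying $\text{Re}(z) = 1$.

Re(z) = x where z = x + yi; the equation x = 1 is satisfied by all points with that x-coordinate
Locus: Vertical line x = 1


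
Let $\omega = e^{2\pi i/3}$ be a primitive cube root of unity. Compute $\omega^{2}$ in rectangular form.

ω^2 = e^(2πi·2/3) = e^(i·4π/3)
= cos(4π/3) + i sin(4π/3)
= -1/2 - (sqrt(3)/2)i


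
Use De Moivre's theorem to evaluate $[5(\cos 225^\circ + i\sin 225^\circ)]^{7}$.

By De Moivre: z^n = r^n(cos(nθ) + i sin(nθ))
= 5^7(cos(7*225°) + i sin(7*225°))
= 78125(cos 135° + i sin 135°)
= -78125*sqrt(2)/2 + (78125*sqrt(2)/2)i


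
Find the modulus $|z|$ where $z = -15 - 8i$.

|z| = sqrt(a^2 + b^2) = sqrt((-15)^2 + (-8)^2) = sqrt(289) = 17


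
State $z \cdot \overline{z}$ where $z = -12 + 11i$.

z * conjugate(z) = |z|^2 = a^2 + b^2
= (-12)^2 + 11^2 = 265


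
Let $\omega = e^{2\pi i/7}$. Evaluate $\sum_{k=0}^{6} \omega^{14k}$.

Since 7 divides 14, ω^14 = (ω^7)^2 = 1^2 = 1, so every term is 1.
Sum = 7 · 1 = 7


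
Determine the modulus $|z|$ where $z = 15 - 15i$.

|z| = sqrt(a^2 + b^2) = sqrt(15^2 + (-15)^2) = sqrt(450) = sqrt(450)


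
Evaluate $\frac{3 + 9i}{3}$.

Divisor is real, so divide each part by 3:
= 1 + 3i


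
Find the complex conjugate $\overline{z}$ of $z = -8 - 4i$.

If z = a + bi, then conjugate(z) = a - bi
conjugate(-8 - 4i) = -8 + 4i


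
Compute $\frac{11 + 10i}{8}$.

Divisor is real, so divide each part by 8:
= 11/8 + (5/4)i


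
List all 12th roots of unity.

ω_k = e^(2πik/12) = cos(2πk/12) + i sin(2πk/12) for k = 0, 1, ..., 11
Roots: 1, sqrt(3)/2 + (1/2)i, 1/2 + (sqrt(3)/2)i, i, -1/2 + (sqrt(3)/2)i, -sqrt(3)/2 + (1/2)i, -1, -sqrt(3)/2 - (1/2)i, -1/2 - (sqrt(3)/2)i, -i, 1/2 - (sqrt(3)/2)i, sqrt(3)/2 - (1/2)i


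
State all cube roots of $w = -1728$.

|w| = 1728, arg(w) = 180°
Root modulus = 1728^(1/3) = 12
Root arguments: θ_k = (180° + 360°k)/3 for k = 0, 1, ..., 2
Roots: 6 + 6*sqrt(3)i, -12, 6 - 6*sqrt(3)i


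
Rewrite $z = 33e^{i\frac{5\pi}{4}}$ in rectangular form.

a = r cos θ = 33 * -sqrt(2)/2 = -33*sqrt(2)/2
b = r sin θ = 33 * -sqrt(2)/2 = -33*sqrt(2)/2
z = -33*sqrt(2)/2 - (33*sqrt(2)/2)i


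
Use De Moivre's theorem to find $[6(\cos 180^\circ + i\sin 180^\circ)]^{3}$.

By De Moivre: z^n = r^n(cos(nθ) + i sin(nθ))
= 6^3(cos(3*180°) + i sin(3*180°))
= 216(cos 180° + i sin 180°)
= -216


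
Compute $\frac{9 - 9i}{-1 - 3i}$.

Multiply numerator and denominator by conjugate (-1 + 3i):
= (9 - 9i)(-1 + 3i) / ((-1)^2 + (-3)^2)
= (18 + 36i) / 10
Divide through by 2: (9 + 18i) / 5
= 9/5 + (18/5)i


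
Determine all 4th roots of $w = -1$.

|w| = 1, arg(w) = 180°
Root modulus = 1^(1/4) = 1
Root arguments: θ_k = (180° + 360°k)/4 for k = 0, 1, ..., 3
Roots: sqrt(2)/2 + (sqrt(2)/2)i, -sqrt(2)/2 + (sqrt(2)/2)i, -sqrt(2)/2 - (sqrt(2)/2)i, sqrt(2)/2 - (sqrt(2)/2)i


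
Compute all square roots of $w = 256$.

|w| = 256, arg(w) = 0°
Root modulus = 256^(1/2) = 16
Root arguments: θ_k = (0° + 360°k)/2 for k = 0, 1, ..., 1
Roots: 16, -16


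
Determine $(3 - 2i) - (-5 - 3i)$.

(3 - (-5)) + (-2 - (-3))i = 8 + i


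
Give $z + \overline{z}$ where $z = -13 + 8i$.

z + conjugate(z) = (a + bi) + (a - bi) = 2a
= 2 * (-13) = -26


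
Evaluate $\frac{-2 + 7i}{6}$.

Divisor is real, so divide each part by 6:
= -1/3 + (7/6)i


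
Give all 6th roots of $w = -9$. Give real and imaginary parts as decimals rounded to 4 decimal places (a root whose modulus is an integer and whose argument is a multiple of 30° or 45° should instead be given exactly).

|w| = 9, arg(w) = 180°
Root modulus = 9^(1/6) ≈ 1.442250
Root arguments: θ_k = (180° + 360°k)/6 for k = 0, 1, ..., 5
Compute each root as (root modulus)(cos θ_k + i sin θ_k) using full-precision intermediates, then round to 4 decimal places.
Roots: 1.2490 + 0.7211i, 1.4422i, -1.2490 + 0.7211i, -1.2490 - 0.7211i, -1.4422i, 1.2490 - 0.7211i


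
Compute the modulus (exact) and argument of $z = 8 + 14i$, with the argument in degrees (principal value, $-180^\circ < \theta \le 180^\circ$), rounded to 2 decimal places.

|z| = sqrt(8^2 + 14^2) = sqrt(260)
arg(z) = arctan(b/a) = arctan(14/8) (quadrant-adjusted) = 60.26°


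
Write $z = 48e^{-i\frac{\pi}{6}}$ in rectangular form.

a = r cos θ = 48 * sqrt(3)/2 = 24*sqrt(3)
b = r sin θ = 48 * -1/2 = -24
z = 24*sqrt(3) - 24i


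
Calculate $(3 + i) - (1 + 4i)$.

(3 - 1) + (1 - 4)i = 2 - 3i


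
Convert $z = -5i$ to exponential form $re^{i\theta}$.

r = |z| = sqrt((0)^2 + (-5)^2) = sqrt(0 + 25) = sqrt(25) = 5
a = 0 and b < 0, so z lies on the negative imaginary axis: θ = -90° = -π/2
z = 5e^(-i*π/2)


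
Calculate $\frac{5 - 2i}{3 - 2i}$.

Multiply numerator and denominator by conjugate (3 + 2i):
= (5 - 2i)(3 + 2i) / (3^2 + (-2)^2)
= (19 + 4i) / 13
= 19/13 + (4/13)i


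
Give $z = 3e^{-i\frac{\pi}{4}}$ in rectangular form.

a = r cos θ = 3 * sqrt(2)/2 = 3*sqrt(2)/2
b = r sin θ = 3 * -sqrt(2)/2 = -3*sqrt(2)/2
z = 3*sqrt(2)/2 - (3*sqrt(2)/2)i
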